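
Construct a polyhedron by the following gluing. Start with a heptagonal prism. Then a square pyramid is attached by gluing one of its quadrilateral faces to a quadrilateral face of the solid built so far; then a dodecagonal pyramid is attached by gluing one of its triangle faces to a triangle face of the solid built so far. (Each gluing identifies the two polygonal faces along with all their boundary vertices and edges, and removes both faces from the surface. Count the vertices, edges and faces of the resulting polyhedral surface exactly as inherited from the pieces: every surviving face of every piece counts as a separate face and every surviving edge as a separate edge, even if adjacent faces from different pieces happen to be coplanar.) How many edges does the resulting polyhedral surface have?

A heptagonal prism: V=14, E=21, F=9.
Attach a square pyramid (V=5, E=8, F=5) along a 4-gon: merge 4 vertices and 4 edges, delete both glued faces → V=15, E=25, F=12.
Attach a dodecagonal pyramid (V=13, E=24, F=13) along a 3-gon: merge 3 vertices and 3 edges, delete both glued faces → V=25, E=46, F=23.
Check: V − E + F = 25 − 46 + 23 = 2.

46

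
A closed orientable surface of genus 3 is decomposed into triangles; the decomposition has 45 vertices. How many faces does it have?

χ = 2 − 2·3 = -4, and every face is a triangle so 3F = 2E.
V − E + F = -4 with E = 3F/2 gives 45 − (3/2 − 1)·F = -4, so F = 98 and E = 147.

98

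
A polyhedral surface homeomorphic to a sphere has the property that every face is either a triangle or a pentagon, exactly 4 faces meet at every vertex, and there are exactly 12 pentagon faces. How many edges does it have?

Let x be the number of triangles; then F = 12 + x.
Edge–face incidences: 2E = 5·12 + 3·x = 60 + 3x.
Every vertex has degree 4, so 4V = 2E.
Euler: V − E + F = 2 ⇒ (2E)/4 − E + (12 + x) = 2.
Multiply by 8: 2·(2E) − 4·(2E) + 8·(12 + x) = 16, i.e. 96 + 8x − 2·(60 + 3x) = 16.
Collecting terms: 2x − 24 = 16, so 2x = 40, so x = 20.
Then 2E = 60 + 3·20 = 120, so E = 60, V = 2E/4 = 30, F = 12 + 20 = 32.

60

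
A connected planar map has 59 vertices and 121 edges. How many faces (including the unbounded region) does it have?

Euler's formula for a connected plane graph: V − E + F = 2, so F = 2 − 59 + 121 = 64.

64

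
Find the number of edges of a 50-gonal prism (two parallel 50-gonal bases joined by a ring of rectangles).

A prism on an n-gon has two n-gon bases and n rectangular sides: V = 2·50 = 100, E = 3·50 = 150, F = 50 + 2 = 52.

150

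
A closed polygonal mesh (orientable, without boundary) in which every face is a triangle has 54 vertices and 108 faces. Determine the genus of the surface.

1

Every face is a triangle, so 2E = 3·108 = 324, giving E = 162.
χ = V − E + F = 54 − 162 + 108 = 0.
For a closed orientable surface χ = 2 − 2g, so g = (2 − (0))/2 = 1.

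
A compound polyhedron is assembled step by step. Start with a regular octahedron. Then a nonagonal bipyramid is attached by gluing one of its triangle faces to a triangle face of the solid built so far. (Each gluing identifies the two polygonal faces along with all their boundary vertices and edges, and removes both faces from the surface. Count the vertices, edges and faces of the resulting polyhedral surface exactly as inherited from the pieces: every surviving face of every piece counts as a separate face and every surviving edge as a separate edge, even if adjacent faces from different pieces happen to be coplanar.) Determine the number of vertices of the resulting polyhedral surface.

14

A regular octahedron: V=6, E=12, F=8.
Attach a nonagonal bipyramid (V=11, E=27, F=18) along a 3-gon: merge 3 vertices and 3 edges, delete both glued faces → V=14, E=36, F=24.
Check: V − E + F = 14 − 36 + 24 = 2.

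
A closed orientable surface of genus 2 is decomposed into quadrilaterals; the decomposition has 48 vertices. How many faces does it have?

50

χ = 2 − 2·2 = -2, and every face is a square so 4F = 2E.
V − E + F = -2 with E = 4F/2 gives 48 − (4/2 − 1)·F = -2, so F = 50 and E = 100.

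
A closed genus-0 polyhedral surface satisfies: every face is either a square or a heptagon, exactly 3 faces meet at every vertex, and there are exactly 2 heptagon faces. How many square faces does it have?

7

Let x be the number of squares; then F = 2 + x.
Edge–face incidences: 2E = 7·2 + 4·x = 14 + 4x.
Every vertex has degree 3, so 3V = 2E.
Euler: V − E + F = 2 ⇒ (2E)/3 − E + (2 + x) = 2.
Multiply by 6: 2·(2E) − 3·(2E) + 6·(2 + x) = 12, i.e. 12 + 6x − (14 + 4x) = 12.
Collecting terms: 2x − 2 = 12, so 2x = 14, so x = 7.
Then 2E = 14 + 4·7 = 42, so E = 21, V = 2E/3 = 14, F = 2 + 7 = 9.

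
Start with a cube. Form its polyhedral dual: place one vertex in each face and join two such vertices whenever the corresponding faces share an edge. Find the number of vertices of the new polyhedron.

6

The base solid has V = 8, E = 12, F = 6.
The dual swaps V and F and preserves E: V′ = F = 6, E′ = E = 12, F′ = V = 8.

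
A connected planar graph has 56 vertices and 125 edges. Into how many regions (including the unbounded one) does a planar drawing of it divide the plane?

71

Euler's formula for a connected plane graph: V − E + F = 2, so F = 2 − 56 + 125 = 71.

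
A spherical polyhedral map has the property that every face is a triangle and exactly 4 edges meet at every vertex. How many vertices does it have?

6

Each face has 3 edges and each edge borders two faces, so 2E = 3F.
Each vertex has degree 4, so 4V = 2E and hence V = 3F/4.
Euler: V − E + F = 2 ⇒ (3F/4) − (3F/2) + F = 2.
Multiply by 8: (6 − 12 + 8)F = 16, i.e. 2F = 16.
So F = 8, E = 3·8/2 = 12, V = 3·8/4 = 6.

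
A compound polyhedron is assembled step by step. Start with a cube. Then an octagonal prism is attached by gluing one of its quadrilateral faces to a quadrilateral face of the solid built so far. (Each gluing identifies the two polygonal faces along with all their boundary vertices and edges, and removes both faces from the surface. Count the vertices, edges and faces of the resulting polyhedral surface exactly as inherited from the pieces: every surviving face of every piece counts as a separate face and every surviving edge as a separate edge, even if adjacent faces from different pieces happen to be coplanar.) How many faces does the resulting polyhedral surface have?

A cube: V=8, E=12, F=6.
Attach an octagonal prism (V=16, E=24, F=10) along a 4-gon: merge 4 vertices and 4 edges, delete both glued faces → V=20, E=32, F=14.
Check: V − E + F = 20 − 32 + 14 = 2.

14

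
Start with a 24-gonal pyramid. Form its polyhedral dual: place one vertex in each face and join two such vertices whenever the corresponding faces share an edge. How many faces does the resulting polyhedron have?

25

The base solid has V = 25, E = 48, F = 25.
The dual swaps V and F and preserves E: V′ = F = 25, E′ = E = 48, F′ = V = 25.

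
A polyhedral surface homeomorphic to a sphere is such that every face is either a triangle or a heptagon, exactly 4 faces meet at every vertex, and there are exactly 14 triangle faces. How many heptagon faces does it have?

Let x be the number of heptagons; then F = 14 + x.
Edge–face incidences: 2E = 3·14 + 7·x = 42 + 7x.
Every vertex has degree 4, so 4V = 2E.
Euler: V − E + F = 2 ⇒ (2E)/4 − E + (14 + x) = 2.
Multiply by 8: 2·(2E) − 4·(2E) + 8·(14 + x) = 16, i.e. 112 + 8x − 2·(42 + 7x) = 16.
Collecting terms: −6x + 28 = 16, so −6x = −12, so x = 2.
Then 2E = 42 + 7·2 = 56, so E = 28, V = 2E/4 = 14, F = 14 + 2 = 16.

2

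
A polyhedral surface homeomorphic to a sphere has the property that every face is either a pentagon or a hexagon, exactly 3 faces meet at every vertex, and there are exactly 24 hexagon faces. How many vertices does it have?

68

Let x be the number of pentagons; then F = 24 + x.
Edge–face incidences: 2E = 6·24 + 5·x = 144 + 5x.
Every vertex has degree 3, so 3V = 2E.
Euler: V − E + F = 2 ⇒ (2E)/3 − E + (24 + x) = 2.
Multiply by 6: 2·(2E) − 3·(2E) + 6·(24 + x) = 12, i.e. 144 + 6x − (144 + 5x) = 12.
Collecting terms: x = 12.
Then 2E = 144 + 5·12 = 204, so E = 102, V = 2E/3 = 68, F = 24 + 12 = 36.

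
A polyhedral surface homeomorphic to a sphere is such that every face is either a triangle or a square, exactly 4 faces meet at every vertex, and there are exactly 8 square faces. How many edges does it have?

Let x be the number of triangles; then F = 8 + x.
Edge–face incidences: 2E = 4·8 + 3·x = 32 + 3x.
Every vertex has degree 4, so 4V = 2E.
Euler: V − E + F = 2 ⇒ (2E)/4 − E + (8 + x) = 2.
Multiply by 8: 2·(2E) − 4·(2E) + 8·(8 + x) = 16, i.e. 64 + 8x − 2·(32 + 3x) = 16.
Collecting terms: 2x = 16, so x = 8.
Then 2E = 32 + 3·8 = 56, so E = 28, V = 2E/4 = 14, F = 8 + 8 = 16.

28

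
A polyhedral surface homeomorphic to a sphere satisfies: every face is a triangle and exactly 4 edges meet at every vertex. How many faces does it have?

Each face has 3 edges and each edge borders two faces, so 2E = 3F.
Each vertex has degree 4, so 4V = 2E and hence V = 3F/4.
Euler: V − E + F = 2 ⇒ (3F/4) − (3F/2) + F = 2.
Multiply by 8: (6 − 12 + 8)F = 16, i.e. 2F = 16.
So F = 8, E = 3·8/2 = 12, V = 3·8/4 = 6.

8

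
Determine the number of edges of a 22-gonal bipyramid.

66

A bipyramid over an n-gon has 2n triangular faces and n + 2 vertices: V = 22 + 2 = 24, E = 3·22 = 66, F = 2·22 = 44.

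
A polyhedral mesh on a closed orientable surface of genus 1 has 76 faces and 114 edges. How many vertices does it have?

38

For a closed orientable surface of genus 1, χ = 2 − 2·1 = 0.
V = 0 + E − F = 0 + 114 − 76 = 38.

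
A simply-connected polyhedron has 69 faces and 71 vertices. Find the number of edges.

138

Here V − E + F = 2.
E = V + F − (2) = 71 + 69 − (2) = 138.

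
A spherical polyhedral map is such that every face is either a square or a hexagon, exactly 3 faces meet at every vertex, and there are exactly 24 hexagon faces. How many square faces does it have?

Let x be the number of squares; then F = 24 + x.
Edge–face incidences: 2E = 6·24 + 4·x = 144 + 4x.
Every vertex has degree 3, so 3V = 2E.
Euler: V − E + F = 2 ⇒ (2E)/3 − E + (24 + x) = 2.
Multiply by 6: 2·(2E) − 3·(2E) + 6·(24 + x) = 12, i.e. 144 + 6x − (144 + 4x) = 12.
Collecting terms: 2x = 12, so x = 6.
Then 2E = 144 + 4·6 = 168, so E = 84, V = 2E/3 = 56, F = 24 + 6 = 30.

6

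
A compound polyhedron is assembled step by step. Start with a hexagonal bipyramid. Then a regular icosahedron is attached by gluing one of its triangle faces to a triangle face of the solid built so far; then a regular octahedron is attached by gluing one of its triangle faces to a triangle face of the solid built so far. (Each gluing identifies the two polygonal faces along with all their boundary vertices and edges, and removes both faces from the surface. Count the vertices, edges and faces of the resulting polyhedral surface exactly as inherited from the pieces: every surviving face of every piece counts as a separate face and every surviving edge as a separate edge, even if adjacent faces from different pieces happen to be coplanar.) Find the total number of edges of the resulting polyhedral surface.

A hexagonal bipyramid: V=8, E=18, F=12.
Attach a regular icosahedron (V=12, E=30, F=20) along a 3-gon: merge 3 vertices and 3 edges, delete both glued faces → V=17, E=45, F=30.
Attach a regular octahedron (V=6, E=12, F=8) along a 3-gon: merge 3 vertices and 3 edges, delete both glued faces → V=20, E=54, F=36.
Check: V − E + F = 20 − 54 + 36 = 2.

54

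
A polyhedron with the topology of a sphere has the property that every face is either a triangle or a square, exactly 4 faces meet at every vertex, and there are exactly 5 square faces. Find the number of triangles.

8

Let x be the number of triangles; then F = 5 + x.
Edge–face incidences: 2E = 4·5 + 3·x = 20 + 3x.
Every vertex has degree 4, so 4V = 2E.
Euler: V − E + F = 2 ⇒ (2E)/4 − E + (5 + x) = 2.
Multiply by 8: 2·(2E) − 4·(2E) + 8·(5 + x) = 16, i.e. 40 + 8x − 2·(20 + 3x) = 16.
Collecting terms: 2x = 16, so x = 8.
Then 2E = 20 + 3·8 = 44, so E = 22, V = 2E/4 = 11, F = 5 + 8 = 13.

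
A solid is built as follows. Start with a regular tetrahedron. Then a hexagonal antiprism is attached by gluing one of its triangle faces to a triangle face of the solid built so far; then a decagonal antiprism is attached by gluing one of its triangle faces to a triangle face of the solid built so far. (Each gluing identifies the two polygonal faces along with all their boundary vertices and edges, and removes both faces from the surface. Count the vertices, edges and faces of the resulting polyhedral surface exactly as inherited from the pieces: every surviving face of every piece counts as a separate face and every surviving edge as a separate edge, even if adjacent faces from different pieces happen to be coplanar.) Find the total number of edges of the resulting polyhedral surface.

64

A regular tetrahedron: V=4, E=6, F=4.
Attach a hexagonal antiprism (V=12, E=24, F=14) along a 3-gon: merge 3 vertices and 3 edges, delete both glued faces → V=13, E=27, F=16.
Attach a decagonal antiprism (V=20, E=40, F=22) along a 3-gon: merge 3 vertices and 3 edges, delete both glued faces → V=30, E=64, F=36.
Check: V − E + F = 30 − 64 + 36 = 2.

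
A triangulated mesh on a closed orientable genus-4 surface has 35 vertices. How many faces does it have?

χ = 2 − 2·4 = -6, and every face is a triangle so 3F = 2E.
V − E + F = -6 with E = 3F/2 gives 35 − (3/2 − 1)·F = -6, so F = 82 and E = 123.

82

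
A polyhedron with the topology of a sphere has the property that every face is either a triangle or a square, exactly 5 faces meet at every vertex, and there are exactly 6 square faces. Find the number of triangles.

32

Let x be the number of triangles; then F = 6 + x.
Edge–face incidences: 2E = 4·6 + 3·x = 24 + 3x.
Every vertex has degree 5, so 5V = 2E.
Euler: V − E + F = 2 ⇒ (2E)/5 − E + (6 + x) = 2.
Multiply by 10: 2·(2E) − 5·(2E) + 10·(6 + x) = 20, i.e. 60 + 10x − 3·(24 + 3x) = 20.
Collecting terms: x − 12 = 20, so x = 32.
Then 2E = 24 + 3·32 = 120, so E = 60, V = 2E/5 = 24, F = 6 + 32 = 38.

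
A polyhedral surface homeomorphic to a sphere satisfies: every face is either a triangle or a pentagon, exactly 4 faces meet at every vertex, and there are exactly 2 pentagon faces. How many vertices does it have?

Let x be the number of triangles; then F = 2 + x.
Edge–face incidences: 2E = 5·2 + 3·x = 10 + 3x.
Every vertex has degree 4, so 4V = 2E.
Euler: V − E + F = 2 ⇒ (2E)/4 − E + (2 + x) = 2.
Multiply by 8: 2·(2E) − 4·(2E) + 8·(2 + x) = 16, i.e. 16 + 8x − 2·(10 + 3x) = 16.
Collecting terms: 2x − 4 = 16, so 2x = 20, so x = 10.
Then 2E = 10 + 3·10 = 40, so E = 20, V = 2E/4 = 10, F = 2 + 10 = 12.

10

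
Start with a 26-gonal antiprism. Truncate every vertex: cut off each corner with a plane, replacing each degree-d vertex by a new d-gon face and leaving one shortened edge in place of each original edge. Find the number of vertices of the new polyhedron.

208

The base solid has V = 52, E = 104, F = 54.
Truncation replaces each original edge-end by a new vertex, so V′ = 2E = 208.
Each original edge survives, and each old vertex of degree d contributes d new edges; summing degrees gives Σd = 2E, so E′ = E + 2E = 3E = 312.
Each original face survives and each original vertex becomes one new face: F′ = F + V = 106.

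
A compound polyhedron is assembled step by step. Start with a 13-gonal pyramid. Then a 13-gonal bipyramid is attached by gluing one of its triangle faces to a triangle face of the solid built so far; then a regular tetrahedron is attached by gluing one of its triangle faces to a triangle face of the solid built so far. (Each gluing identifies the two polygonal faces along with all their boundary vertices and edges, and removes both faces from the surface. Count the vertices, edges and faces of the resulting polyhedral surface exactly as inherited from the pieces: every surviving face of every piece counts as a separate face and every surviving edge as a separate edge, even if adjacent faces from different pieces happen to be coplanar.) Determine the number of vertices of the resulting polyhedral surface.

27

A 13-gonal pyramid: V=14, E=26, F=14.
Attach a 13-gonal bipyramid (V=15, E=39, F=26) along a 3-gon: merge 3 vertices and 3 edges, delete both glued faces → V=26, E=62, F=38.
Attach a regular tetrahedron (V=4, E=6, F=4) along a 3-gon: merge 3 vertices and 3 edges, delete both glued faces → V=27, E=65, F=40.
Check: V − E + F = 27 − 65 + 40 = 2.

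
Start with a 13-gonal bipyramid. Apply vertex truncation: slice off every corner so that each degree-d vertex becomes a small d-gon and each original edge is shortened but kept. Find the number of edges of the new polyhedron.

117

The base solid has V = 15, E = 39, F = 26.
Truncation replaces each original edge-end by a new vertex, so V′ = 2E = 78.
Each original edge survives, and each old vertex of degree d contributes d new edges; summing degrees gives Σd = 2E, so E′ = E + 2E = 3E = 117.
Each original face survives and each original vertex becomes one new face: F′ = F + V = 41.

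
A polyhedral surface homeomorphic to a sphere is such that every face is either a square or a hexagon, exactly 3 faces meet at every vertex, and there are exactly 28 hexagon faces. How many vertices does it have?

64

Let x be the number of squares; then F = 28 + x.
Edge–face incidences: 2E = 6·28 + 4·x = 168 + 4x.
Every vertex has degree 3, so 3V = 2E.
Euler: V − E + F = 2 ⇒ (2E)/3 − E + (28 + x) = 2.
Multiply by 6: 2·(2E) − 3·(2E) + 6·(28 + x) = 12, i.e. 168 + 6x − (168 + 4x) = 12.
Collecting terms: 2x = 12, so x = 6.
Then 2E = 168 + 4·6 = 192, so E = 96, V = 2E/3 = 64, F = 28 + 6 = 34.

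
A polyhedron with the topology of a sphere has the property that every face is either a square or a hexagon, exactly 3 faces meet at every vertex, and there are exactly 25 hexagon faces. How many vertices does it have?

Let x be the number of squares; then F = 25 + x.
Edge–face incidences: 2E = 6·25 + 4·x = 150 + 4x.
Every vertex has degree 3, so 3V = 2E.
Euler: V − E + F = 2 ⇒ (2E)/3 − E + (25 + x) = 2.
Multiply by 6: 2·(2E) − 3·(2E) + 6·(25 + x) = 12, i.e. 150 + 6x − (150 + 4x) = 12.
Collecting terms: 2x = 12, so x = 6.
Then 2E = 150 + 4·6 = 174, so E = 87, V = 2E/3 = 58, F = 25 + 6 = 31.

58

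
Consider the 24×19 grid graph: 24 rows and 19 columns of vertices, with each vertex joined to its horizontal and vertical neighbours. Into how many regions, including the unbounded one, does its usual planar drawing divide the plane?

The grid has V = 24·19 = 456 vertices and E = 24·18 + 19·23 = 869 edges.
F = 2 − V + E = 2 − 456 + 869 = 415.

415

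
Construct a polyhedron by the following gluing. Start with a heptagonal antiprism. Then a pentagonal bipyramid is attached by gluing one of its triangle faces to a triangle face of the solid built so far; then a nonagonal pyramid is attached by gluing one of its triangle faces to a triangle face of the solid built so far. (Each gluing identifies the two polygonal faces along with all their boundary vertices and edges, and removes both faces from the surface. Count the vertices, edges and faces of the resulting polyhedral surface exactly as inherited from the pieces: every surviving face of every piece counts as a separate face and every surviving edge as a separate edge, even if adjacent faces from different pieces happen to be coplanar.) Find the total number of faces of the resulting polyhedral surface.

A heptagonal antiprism: V=14, E=28, F=16.
Attach a pentagonal bipyramid (V=7, E=15, F=10) along a 3-gon: merge 3 vertices and 3 edges, delete both glued faces → V=18, E=40, F=24.
Attach a nonagonal pyramid (V=10, E=18, F=10) along a 3-gon: merge 3 vertices and 3 edges, delete both glued faces → V=25, E=55, F=32.
Check: V − E + F = 25 − 55 + 32 = 2.

32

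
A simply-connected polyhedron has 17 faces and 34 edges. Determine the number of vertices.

Here V − E + F = 2.
V = 2 + E − F = 2 + 34 − 17 = 19.

19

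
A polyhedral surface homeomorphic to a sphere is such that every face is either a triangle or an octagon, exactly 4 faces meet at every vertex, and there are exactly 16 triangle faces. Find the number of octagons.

Let x be the number of octagons; then F = 16 + x.
Edge–face incidences: 2E = 3·16 + 8·x = 48 + 8x.
Every vertex has degree 4, so 4V = 2E.
Euler: V − E + F = 2 ⇒ (2E)/4 − E + (16 + x) = 2.
Multiply by 8: 2·(2E) − 4·(2E) + 8·(16 + x) = 16, i.e. 128 + 8x − 2·(48 + 8x) = 16.
Collecting terms: −8x + 32 = 16, so −8x = −16, so x = 2.
Then 2E = 48 + 8·2 = 64, so E = 32, V = 2E/4 = 16, F = 16 + 2 = 18.

2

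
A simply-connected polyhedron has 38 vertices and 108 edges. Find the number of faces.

Here V − E + F = 2.
F = 2 − V + E = 2 − 38 + 108 = 72.

72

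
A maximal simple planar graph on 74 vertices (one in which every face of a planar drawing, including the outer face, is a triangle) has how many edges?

216

In a plane triangulation 3F = 2E and V − E + F = 2, so E = 3V − 6 = 3·74 − 6 = 216.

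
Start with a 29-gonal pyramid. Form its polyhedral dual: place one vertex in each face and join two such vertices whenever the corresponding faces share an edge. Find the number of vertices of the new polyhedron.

The base solid has V = 30, E = 58, F = 30.
The dual swaps V and F and preserves E: V′ = F = 30, E′ = E = 58, F′ = V = 30.

30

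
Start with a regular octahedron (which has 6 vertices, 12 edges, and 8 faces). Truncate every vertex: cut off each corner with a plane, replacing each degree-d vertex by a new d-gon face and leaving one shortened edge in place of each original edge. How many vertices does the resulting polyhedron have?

24

Truncation replaces each original edge-end by a new vertex, so V′ = 2E = 24.
Each original edge survives, and each old vertex of degree d contributes d new edges; summing degrees gives Σd = 2E, so E′ = E + 2E = 3E = 36.
Each original face survives and each original vertex becomes one new face: F′ = F + V = 14.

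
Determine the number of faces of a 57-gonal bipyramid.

114

A bipyramid over an n-gon has 2n triangular faces and n + 2 vertices: V = 57 + 2 = 59, E = 3·57 = 171, F = 2·57 = 114.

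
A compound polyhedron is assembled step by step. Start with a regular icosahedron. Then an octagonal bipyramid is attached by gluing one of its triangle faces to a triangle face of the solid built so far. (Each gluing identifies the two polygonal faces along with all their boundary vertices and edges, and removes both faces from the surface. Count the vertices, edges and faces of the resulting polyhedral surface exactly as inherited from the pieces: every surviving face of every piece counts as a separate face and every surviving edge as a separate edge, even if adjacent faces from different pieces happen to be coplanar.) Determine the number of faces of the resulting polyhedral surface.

34

A regular icosahedron: V=12, E=30, F=20.
Attach an octagonal bipyramid (V=10, E=24, F=16) along a 3-gon: merge 3 vertices and 3 edges, delete both glued faces → V=19, E=51, F=34.
Check: V − E + F = 19 − 51 + 34 = 2.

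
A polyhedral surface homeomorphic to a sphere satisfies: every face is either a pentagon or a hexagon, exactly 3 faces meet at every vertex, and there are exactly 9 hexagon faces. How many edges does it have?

Let x be the number of pentagons; then F = 9 + x.
Edge–face incidences: 2E = 6·9 + 5·x = 54 + 5x.
Every vertex has degree 3, so 3V = 2E.
Euler: V − E + F = 2 ⇒ (2E)/3 − E + (9 + x) = 2.
Multiply by 6: 2·(2E) − 3·(2E) + 6·(9 + x) = 12, i.e. 54 + 6x − (54 + 5x) = 12.
Collecting terms: x = 12.
Then 2E = 54 + 5·12 = 114, so E = 57, V = 2E/3 = 38, F = 9 + 12 = 21.

57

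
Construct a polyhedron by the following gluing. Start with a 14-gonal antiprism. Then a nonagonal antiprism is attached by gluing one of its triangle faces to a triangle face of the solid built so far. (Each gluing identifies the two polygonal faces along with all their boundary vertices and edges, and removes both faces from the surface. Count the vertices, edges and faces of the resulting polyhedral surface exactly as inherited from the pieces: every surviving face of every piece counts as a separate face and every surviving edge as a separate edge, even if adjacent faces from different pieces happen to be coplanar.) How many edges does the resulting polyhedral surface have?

A 14-gonal antiprism: V=28, E=56, F=30.
Attach a nonagonal antiprism (V=18, E=36, F=20) along a 3-gon: merge 3 vertices and 3 edges, delete both glued faces → V=43, E=89, F=48.
Check: V − E + F = 43 − 89 + 48 = 2.

89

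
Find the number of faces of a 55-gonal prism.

A prism on an n-gon has two n-gon bases and n rectangular sides: V = 2·55 = 110, E = 3·55 = 165, F = 55 + 2 = 57.
Check: V − E + F = 110 − 165 + 57 = 2.

57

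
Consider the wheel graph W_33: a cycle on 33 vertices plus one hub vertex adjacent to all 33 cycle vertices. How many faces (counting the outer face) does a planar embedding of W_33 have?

34

W_33 has V = 33 + 1 = 34 vertices and E = 2·33 = 66 edges.
By Euler's formula F = 2 − V + E = 2 − 34 + 66 = 34.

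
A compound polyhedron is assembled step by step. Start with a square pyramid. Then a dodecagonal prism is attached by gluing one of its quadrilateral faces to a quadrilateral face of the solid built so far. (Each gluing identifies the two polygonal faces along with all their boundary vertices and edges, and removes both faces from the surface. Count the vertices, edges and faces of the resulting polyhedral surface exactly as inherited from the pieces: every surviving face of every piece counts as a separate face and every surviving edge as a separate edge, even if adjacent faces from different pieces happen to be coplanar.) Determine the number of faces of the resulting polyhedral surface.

A square pyramid: V=5, E=8, F=5.
Attach a dodecagonal prism (V=24, E=36, F=14) along a 4-gon: merge 4 vertices and 4 edges, delete both glued faces → V=25, E=40, F=17.
Check: V − E + F = 25 − 40 + 17 = 2.

17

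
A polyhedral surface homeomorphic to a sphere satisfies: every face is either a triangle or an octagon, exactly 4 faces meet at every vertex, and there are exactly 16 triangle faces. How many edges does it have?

Let x be the number of octagons; then F = 16 + x.
Edge–face incidences: 2E = 3·16 + 8·x = 48 + 8x.
Every vertex has degree 4, so 4V = 2E.
Euler: V − E + F = 2 ⇒ (2E)/4 − E + (16 + x) = 2.
Multiply by 8: 2·(2E) − 4·(2E) + 8·(16 + x) = 16, i.e. 128 + 8x − 2·(48 + 8x) = 16.
Collecting terms: −8x + 32 = 16, so −8x = −16, so x = 2.
Then 2E = 48 + 8·2 = 64, so E = 32, V = 2E/4 = 16, F = 16 + 2 = 18.

32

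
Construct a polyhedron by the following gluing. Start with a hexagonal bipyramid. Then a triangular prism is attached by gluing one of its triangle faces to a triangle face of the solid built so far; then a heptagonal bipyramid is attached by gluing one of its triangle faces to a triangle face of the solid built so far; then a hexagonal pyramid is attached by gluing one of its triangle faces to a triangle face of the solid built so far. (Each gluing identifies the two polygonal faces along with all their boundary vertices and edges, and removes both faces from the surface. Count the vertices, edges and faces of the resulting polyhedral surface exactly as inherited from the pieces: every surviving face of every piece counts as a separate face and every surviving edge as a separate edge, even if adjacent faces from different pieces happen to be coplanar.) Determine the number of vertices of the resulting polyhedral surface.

21

A hexagonal bipyramid: V=8, E=18, F=12.
Attach a triangular prism (V=6, E=9, F=5) along a 3-gon: merge 3 vertices and 3 edges, delete both glued faces → V=11, E=24, F=15.
Attach a heptagonal bipyramid (V=9, E=21, F=14) along a 3-gon: merge 3 vertices and 3 edges, delete both glued faces → V=17, E=42, F=27.
Attach a hexagonal pyramid (V=7, E=12, F=7) along a 3-gon: merge 3 vertices and 3 edges, delete both glued faces → V=21, E=51, F=32.
Check: V − E + F = 21 − 51 + 32 = 2.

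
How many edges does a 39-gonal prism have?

117

A prism on an n-gon has two n-gon bases and n rectangular sides: V = 2·39 = 78, E = 3·39 = 117, F = 39 + 2 = 41.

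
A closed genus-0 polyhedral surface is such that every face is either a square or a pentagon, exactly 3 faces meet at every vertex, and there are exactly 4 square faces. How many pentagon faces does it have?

Let x be the number of pentagons; then F = 4 + x.
Edge–face incidences: 2E = 4·4 + 5·x = 16 + 5x.
Every vertex has degree 3, so 3V = 2E.
Euler: V − E + F = 2 ⇒ (2E)/3 − E + (4 + x) = 2.
Multiply by 6: 2·(2E) − 3·(2E) + 6·(4 + x) = 12, i.e. 24 + 6x − (16 + 5x) = 12.
Collecting terms: x + 8 = 12, so x = 4.
Then 2E = 16 + 5·4 = 36, so E = 18, V = 2E/3 = 12, F = 4 + 4 = 8.

4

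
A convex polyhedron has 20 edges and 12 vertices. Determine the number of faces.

10

Here V − E + F = 2.
F = 2 − V + E = 2 − 12 + 20 = 10.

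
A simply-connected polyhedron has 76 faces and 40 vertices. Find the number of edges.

Here V − E + F = 2.
E = V + F − (2) = 40 + 76 − (2) = 114.

114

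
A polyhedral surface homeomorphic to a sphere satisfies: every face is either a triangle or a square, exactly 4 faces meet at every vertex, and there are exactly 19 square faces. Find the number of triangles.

Let x be the number of triangles; then F = 19 + x.
Edge–face incidences: 2E = 4·19 + 3·x = 76 + 3x.
Every vertex has degree 4, so 4V = 2E.
Euler: V − E + F = 2 ⇒ (2E)/4 − E + (19 + x) = 2.
Multiply by 8: 2·(2E) − 4·(2E) + 8·(19 + x) = 16, i.e. 152 + 8x − 2·(76 + 3x) = 16.
Collecting terms: 2x = 16, so x = 8.
Then 2E = 76 + 3·8 = 100, so E = 50, V = 2E/4 = 25, F = 19 + 8 = 27.

8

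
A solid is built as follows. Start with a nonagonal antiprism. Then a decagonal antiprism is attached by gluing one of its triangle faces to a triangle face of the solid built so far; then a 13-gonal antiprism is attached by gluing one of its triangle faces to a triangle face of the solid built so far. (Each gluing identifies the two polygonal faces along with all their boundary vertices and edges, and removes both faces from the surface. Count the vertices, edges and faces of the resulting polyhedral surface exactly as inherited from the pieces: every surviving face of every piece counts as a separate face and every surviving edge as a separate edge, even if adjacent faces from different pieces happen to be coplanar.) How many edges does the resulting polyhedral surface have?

122

A nonagonal antiprism: V=18, E=36, F=20.
Attach a decagonal antiprism (V=20, E=40, F=22) along a 3-gon: merge 3 vertices and 3 edges, delete both glued faces → V=35, E=73, F=40.
Attach a 13-gonal antiprism (V=26, E=52, F=28) along a 3-gon: merge 3 vertices and 3 edges, delete both glued faces → V=58, E=122, F=66.
Check: V − E + F = 58 − 122 + 66 = 2.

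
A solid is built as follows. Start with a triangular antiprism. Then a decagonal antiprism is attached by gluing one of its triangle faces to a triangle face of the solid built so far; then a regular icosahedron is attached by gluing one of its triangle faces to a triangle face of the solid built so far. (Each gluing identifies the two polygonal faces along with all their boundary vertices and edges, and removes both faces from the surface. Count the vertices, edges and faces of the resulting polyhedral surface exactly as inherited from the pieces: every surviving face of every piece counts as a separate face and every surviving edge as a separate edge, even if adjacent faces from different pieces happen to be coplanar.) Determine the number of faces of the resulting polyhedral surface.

A triangular antiprism: V=6, E=12, F=8.
Attach a decagonal antiprism (V=20, E=40, F=22) along a 3-gon: merge 3 vertices and 3 edges, delete both glued faces → V=23, E=49, F=28.
Attach a regular icosahedron (V=12, E=30, F=20) along a 3-gon: merge 3 vertices and 3 edges, delete both glued faces → V=32, E=76, F=46.
Check: V − E + F = 32 − 76 + 46 = 2.

46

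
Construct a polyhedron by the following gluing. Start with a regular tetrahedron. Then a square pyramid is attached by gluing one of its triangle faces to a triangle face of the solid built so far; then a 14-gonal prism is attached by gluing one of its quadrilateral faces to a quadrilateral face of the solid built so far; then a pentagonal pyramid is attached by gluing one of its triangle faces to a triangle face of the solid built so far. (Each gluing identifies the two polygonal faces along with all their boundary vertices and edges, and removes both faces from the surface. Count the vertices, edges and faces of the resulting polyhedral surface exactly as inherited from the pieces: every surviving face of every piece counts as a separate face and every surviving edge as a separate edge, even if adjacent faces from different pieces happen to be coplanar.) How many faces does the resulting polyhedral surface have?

A regular tetrahedron: V=4, E=6, F=4.
Attach a square pyramid (V=5, E=8, F=5) along a 3-gon: merge 3 vertices and 3 edges, delete both glued faces → V=6, E=11, F=7.
Attach a 14-gonal prism (V=28, E=42, F=16) along a 4-gon: merge 4 vertices and 4 edges, delete both glued faces → V=30, E=49, F=21.
Attach a pentagonal pyramid (V=6, E=10, F=6) along a 3-gon: merge 3 vertices and 3 edges, delete both glued faces → V=33, E=56, F=25.
Check: V − E + F = 33 − 56 + 25 = 2.

25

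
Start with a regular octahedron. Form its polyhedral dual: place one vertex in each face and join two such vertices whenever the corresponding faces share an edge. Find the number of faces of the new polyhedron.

6

The base solid has V = 6, E = 12, F = 8.
The dual swaps V and F and preserves E: V′ = F = 8, E′ = E = 12, F′ = V = 6.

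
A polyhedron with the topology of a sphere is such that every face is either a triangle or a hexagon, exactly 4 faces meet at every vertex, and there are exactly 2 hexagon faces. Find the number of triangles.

Let x be the number of triangles; then F = 2 + x.
Edge–face incidences: 2E = 6·2 + 3·x = 12 + 3x.
Every vertex has degree 4, so 4V = 2E.
Euler: V − E + F = 2 ⇒ (2E)/4 − E + (2 + x) = 2.
Multiply by 8: 2·(2E) − 4·(2E) + 8·(2 + x) = 16, i.e. 16 + 8x − 2·(12 + 3x) = 16.
Collecting terms: 2x − 8 = 16, so 2x = 24, so x = 12.
Then 2E = 12 + 3·12 = 48, so E = 24, V = 2E/4 = 12, F = 2 + 12 = 14.

12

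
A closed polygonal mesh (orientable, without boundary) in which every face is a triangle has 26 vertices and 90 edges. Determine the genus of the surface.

Every face is a triangle and each edge borders two faces, so 3F = 2·90, giving F = 60.
χ = V − E + F = 26 − 90 + 60 = -4.
For a closed orientable surface χ = 2 − 2g, so g = (2 − (-4))/2 = 3.

3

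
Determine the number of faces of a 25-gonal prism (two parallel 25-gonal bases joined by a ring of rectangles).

27

A prism on an n-gon has two n-gon bases and n rectangular sides: V = 2·25 = 50, E = 3·25 = 75, F = 25 + 2 = 27.
Check: V − E + F = 50 − 75 + 27 = 2.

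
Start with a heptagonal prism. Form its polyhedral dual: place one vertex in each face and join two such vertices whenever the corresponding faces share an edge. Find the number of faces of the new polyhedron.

The base solid has V = 14, E = 21, F = 9.
The dual swaps V and F and preserves E: V′ = F = 9, E′ = E = 21, F′ = V = 14.

14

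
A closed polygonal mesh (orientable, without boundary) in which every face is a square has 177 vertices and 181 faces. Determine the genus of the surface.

Every face is a square, so 2E = 4·181 = 724, giving E = 362.
χ = V − E + F = 177 − 362 + 181 = -4.
For a closed orientable surface χ = 2 − 2g, so g = (2 − (-4))/2 = 3.

3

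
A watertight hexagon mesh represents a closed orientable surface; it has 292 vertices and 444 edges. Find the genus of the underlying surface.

Every face is a hexagon and each edge borders two faces, so 6F = 2·444, giving F = 148.
χ = V − E + F = 292 − 444 + 148 = -4.
For a closed orientable surface χ = 2 − 2g, so g = (2 − (-4))/2 = 3.

3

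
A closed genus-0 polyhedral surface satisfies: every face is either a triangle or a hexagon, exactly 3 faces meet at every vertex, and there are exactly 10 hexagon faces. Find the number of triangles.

4

Let x be the number of triangles; then F = 10 + x.
Edge–face incidences: 2E = 6·10 + 3·x = 60 + 3x.
Every vertex has degree 3, so 3V = 2E.
Euler: V − E + F = 2 ⇒ (2E)/3 − E + (10 + x) = 2.
Multiply by 6: 2·(2E) − 3·(2E) + 6·(10 + x) = 12, i.e. 60 + 6x − (60 + 3x) = 12.
Collecting terms: 3x = 12, so x = 4.
Then 2E = 60 + 3·4 = 72, so E = 36, V = 2E/3 = 24, F = 10 + 4 = 14.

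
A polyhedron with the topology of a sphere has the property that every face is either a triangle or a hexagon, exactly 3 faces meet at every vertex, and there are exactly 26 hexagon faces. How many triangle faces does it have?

4

Let x be the number of triangles; then F = 26 + x.
Edge–face incidences: 2E = 6·26 + 3·x = 156 + 3x.
Every vertex has degree 3, so 3V = 2E.
Euler: V − E + F = 2 ⇒ (2E)/3 − E + (26 + x) = 2.
Multiply by 6: 2·(2E) − 3·(2E) + 6·(26 + x) = 12, i.e. 156 + 6x − (156 + 3x) = 12.
Collecting terms: 3x = 12, so x = 4.
Then 2E = 156 + 3·4 = 168, so E = 84, V = 2E/3 = 56, F = 26 + 4 = 30.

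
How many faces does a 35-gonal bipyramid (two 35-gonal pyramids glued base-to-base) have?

A bipyramid over an n-gon has 2n triangular faces and n + 2 vertices: V = 35 + 2 = 37, E = 3·35 = 105, F = 2·35 = 70.
Check: V − E + F = 37 − 105 + 70 = 2.

70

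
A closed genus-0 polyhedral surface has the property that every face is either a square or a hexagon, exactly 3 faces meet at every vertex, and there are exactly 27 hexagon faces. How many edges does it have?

93

Let x be the number of squares; then F = 27 + x.
Edge–face incidences: 2E = 6·27 + 4·x = 162 + 4x.
Every vertex has degree 3, so 3V = 2E.
Euler: V − E + F = 2 ⇒ (2E)/3 − E + (27 + x) = 2.
Multiply by 6: 2·(2E) − 3·(2E) + 6·(27 + x) = 12, i.e. 162 + 6x − (162 + 4x) = 12.
Collecting terms: 2x = 12, so x = 6.
Then 2E = 162 + 4·6 = 186, so E = 93, V = 2E/3 = 62, F = 27 + 6 = 33.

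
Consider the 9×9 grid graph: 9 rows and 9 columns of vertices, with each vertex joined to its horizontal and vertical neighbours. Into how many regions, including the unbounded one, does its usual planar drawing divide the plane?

65

The grid has V = 9·9 = 81 vertices and E = 9·8 + 9·8 = 144 edges.
F = 2 − V + E = 2 − 81 + 144 = 65.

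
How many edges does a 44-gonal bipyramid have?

A bipyramid over an n-gon has 2n triangular faces and n + 2 vertices: V = 44 + 2 = 46, E = 3·44 = 132, F = 2·44 = 88.

132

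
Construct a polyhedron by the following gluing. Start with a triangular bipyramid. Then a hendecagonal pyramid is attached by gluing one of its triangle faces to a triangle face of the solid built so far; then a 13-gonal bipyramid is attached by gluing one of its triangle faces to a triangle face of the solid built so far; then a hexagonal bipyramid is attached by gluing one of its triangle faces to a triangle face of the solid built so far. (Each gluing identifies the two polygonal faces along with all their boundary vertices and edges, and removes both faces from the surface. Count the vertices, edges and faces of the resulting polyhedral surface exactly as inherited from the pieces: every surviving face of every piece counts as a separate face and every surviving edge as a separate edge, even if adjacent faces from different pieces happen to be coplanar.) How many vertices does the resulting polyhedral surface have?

A triangular bipyramid: V=5, E=9, F=6.
Attach a hendecagonal pyramid (V=12, E=22, F=12) along a 3-gon: merge 3 vertices and 3 edges, delete both glued faces → V=14, E=28, F=16.
Attach a 13-gonal bipyramid (V=15, E=39, F=26) along a 3-gon: merge 3 vertices and 3 edges, delete both glued faces → V=26, E=64, F=40.
Attach a hexagonal bipyramid (V=8, E=18, F=12) along a 3-gon: merge 3 vertices and 3 edges, delete both glued faces → V=31, E=79, F=50.
Check: V − E + F = 31 − 79 + 50 = 2.

31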